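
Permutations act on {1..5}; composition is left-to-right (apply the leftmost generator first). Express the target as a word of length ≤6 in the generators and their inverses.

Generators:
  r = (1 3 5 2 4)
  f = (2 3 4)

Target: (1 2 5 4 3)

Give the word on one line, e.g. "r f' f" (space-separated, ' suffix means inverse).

r' r' f' r'

  after r': (1 4 2 5 3)
  after r': (1 2 3 4 5)
  after f': (1 4 5)
  after r': (1 2 5 4 3)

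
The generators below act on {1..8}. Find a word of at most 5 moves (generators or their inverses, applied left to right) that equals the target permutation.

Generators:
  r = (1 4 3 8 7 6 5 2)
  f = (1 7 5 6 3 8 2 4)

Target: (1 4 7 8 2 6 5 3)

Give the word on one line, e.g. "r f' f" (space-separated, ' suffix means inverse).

  after r: (1 4 3 8 7 6 5 2)
  after f: (2 7 3)(4 8 5)
  after r: (1 4 7 8 2 6 5 3)

r f r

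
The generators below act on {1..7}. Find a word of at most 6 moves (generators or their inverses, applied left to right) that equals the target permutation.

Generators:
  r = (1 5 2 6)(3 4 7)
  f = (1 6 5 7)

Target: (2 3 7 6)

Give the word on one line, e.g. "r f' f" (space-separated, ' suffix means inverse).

  after f': (1 7 5 6)
  after r': (1 4 3 7)(2 5)
  after f: (1 4 3)(2 7 6 5)
  after r: (1 7)(2 3 5 6)
  after f: (2 3 7 6)

f' r' f r f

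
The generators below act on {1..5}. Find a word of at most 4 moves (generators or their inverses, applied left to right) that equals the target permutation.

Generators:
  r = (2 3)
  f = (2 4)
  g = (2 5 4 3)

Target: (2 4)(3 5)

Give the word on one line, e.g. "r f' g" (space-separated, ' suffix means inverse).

  after g': (2 3 4 5)
  after g': (2 4)(3 5)

g' g'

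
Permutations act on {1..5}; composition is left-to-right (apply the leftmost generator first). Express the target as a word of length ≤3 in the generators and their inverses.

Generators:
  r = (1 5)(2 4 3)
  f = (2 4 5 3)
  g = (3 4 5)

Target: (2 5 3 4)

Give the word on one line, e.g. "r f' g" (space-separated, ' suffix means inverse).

  after g': (3 5 4)
  after f: (2 4)
  after g: (2 5 3 4)

g' f g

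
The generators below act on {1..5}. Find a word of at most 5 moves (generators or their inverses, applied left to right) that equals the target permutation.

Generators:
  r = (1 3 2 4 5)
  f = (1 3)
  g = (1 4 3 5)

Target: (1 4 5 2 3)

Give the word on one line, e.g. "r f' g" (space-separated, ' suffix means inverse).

  after r: (1 3 2 4 5)
  after f': (2 4 5 3)
  after r: (1 3 4)(2 5)
  after g': (1 4 5 2 3)

r f' r g'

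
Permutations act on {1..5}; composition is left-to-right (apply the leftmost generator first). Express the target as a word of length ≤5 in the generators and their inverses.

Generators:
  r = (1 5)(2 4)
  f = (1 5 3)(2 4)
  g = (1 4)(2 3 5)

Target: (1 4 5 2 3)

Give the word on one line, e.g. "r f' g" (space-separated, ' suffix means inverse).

r g f'

  after r: (1 5)(2 4)
  after g: (1 2)(3 5 4)
  after f': (1 4 5 2 3)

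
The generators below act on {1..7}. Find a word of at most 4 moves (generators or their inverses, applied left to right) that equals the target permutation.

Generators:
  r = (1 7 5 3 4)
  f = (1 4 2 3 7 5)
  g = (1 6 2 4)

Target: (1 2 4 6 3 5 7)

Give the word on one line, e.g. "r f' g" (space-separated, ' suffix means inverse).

g' g' r'

  after g': (1 4 2 6)
  after g': (1 2)(4 6)
  after r': (1 2 4 6 3 5 7)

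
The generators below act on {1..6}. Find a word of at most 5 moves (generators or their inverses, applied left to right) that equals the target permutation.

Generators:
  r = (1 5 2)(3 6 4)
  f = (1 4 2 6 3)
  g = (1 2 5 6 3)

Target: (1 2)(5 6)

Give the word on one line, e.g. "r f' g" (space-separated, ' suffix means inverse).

f' r g' f' g'

  after f': (1 3 6 2 4)
  after r: (1 6)(2 3 4 5)
  after g': (1 5)(2 6 3 4)
  after f': (1 5 3)
  after g': (1 2)(5 6)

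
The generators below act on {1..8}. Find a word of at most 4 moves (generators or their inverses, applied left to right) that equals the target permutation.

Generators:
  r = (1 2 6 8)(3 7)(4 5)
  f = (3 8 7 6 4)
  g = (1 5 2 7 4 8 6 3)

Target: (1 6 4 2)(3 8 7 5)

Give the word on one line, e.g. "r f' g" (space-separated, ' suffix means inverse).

  after g': (1 3 6 8 4 7 2 5)
  after g': (1 6 4 2)(3 8 7 5)

g' g'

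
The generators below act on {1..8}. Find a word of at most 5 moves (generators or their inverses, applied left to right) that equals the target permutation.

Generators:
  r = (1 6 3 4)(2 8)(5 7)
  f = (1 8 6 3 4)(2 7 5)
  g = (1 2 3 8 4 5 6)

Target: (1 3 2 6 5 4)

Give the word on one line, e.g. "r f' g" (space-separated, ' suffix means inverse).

f r g

  after f: (1 8 6 3 4)(2 7 5)
  after r: (1 2 5 8 3)(4 6)
  after g: (1 3 2 6 5 4)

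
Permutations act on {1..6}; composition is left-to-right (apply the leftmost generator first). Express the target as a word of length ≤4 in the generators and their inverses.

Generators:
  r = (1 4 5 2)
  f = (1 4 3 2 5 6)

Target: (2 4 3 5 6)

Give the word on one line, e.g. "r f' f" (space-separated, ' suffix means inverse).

  after r: (1 4 5 2)
  after r: (1 5)(2 4)
  after f': (1 2)(3 4)(5 6)
  after r: (2 4 3 5 6)

r r f' r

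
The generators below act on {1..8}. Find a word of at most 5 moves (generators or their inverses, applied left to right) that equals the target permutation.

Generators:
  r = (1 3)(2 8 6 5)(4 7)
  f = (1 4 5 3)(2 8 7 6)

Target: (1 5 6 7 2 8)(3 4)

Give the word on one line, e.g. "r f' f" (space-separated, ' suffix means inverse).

  after r: (1 3)(2 8 6 5)(4 7)
  after r: (2 6)(5 8)
  after f: (1 4 5 7 6 8 3)
  after f: (1 5 6 7 2 8)(3 4)

r r f f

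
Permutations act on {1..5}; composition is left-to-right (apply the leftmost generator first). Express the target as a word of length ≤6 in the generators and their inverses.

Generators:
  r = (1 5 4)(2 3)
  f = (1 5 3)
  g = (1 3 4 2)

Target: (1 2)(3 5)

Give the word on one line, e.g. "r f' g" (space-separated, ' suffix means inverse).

  after r: (1 5 4)(2 3)
  after f': (2 5 4 3)
  after f': (1 3 2)(4 5)
  after r: (1 2 5)
  after f': (1 2)(3 5)

r f' f' r f'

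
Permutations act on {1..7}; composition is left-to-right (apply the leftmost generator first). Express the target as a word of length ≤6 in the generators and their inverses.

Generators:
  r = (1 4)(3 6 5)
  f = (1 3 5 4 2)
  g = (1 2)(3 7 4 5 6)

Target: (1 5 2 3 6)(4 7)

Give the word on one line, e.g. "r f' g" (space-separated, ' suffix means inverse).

  after r: (1 4)(3 6 5)
  after f: (1 2)(3 6 4)
  after f: (2 3 6)(4 5)
  after r: (1 4 3 5)(2 6)
  after g: (1 5 2 3 6)(4 7)

r f f r g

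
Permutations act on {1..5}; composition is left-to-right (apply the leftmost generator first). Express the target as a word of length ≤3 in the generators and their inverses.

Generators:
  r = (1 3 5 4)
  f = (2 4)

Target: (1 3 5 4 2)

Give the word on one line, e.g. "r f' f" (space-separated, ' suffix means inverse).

  after f': (2 4)
  after r: (1 3 5 4 2)

f' r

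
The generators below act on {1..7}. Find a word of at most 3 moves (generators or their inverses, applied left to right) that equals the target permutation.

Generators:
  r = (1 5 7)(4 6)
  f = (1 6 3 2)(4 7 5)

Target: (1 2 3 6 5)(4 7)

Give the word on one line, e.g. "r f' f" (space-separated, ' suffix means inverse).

f' r' r'

  after f': (1 2 3 6)(4 5 7)
  after r': (1 2 3 4)(6 7)
  after r': (1 2 3 6 5)(4 7)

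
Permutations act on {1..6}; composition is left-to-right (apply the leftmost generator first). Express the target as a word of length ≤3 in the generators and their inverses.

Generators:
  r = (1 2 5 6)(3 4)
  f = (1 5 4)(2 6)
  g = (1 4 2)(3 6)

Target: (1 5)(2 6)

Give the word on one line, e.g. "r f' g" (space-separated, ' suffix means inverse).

r' r'

  after r': (1 6 5 2)(3 4)
  after r': (1 5)(2 6)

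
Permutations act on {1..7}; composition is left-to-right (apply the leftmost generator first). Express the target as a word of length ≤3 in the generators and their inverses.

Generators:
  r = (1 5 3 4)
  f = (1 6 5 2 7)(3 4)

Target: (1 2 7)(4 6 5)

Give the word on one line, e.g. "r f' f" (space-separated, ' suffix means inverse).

  after r: (1 5 3 4)
  after f: (1 2 7)(4 6 5)

r f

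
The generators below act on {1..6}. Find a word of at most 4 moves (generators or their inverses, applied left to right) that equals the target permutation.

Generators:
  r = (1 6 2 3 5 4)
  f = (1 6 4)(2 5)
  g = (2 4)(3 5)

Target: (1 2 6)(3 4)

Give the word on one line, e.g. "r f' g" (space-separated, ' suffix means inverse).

  after r': (1 4 5 3 2 6)
  after g: (1 2 6)(3 4)

r' g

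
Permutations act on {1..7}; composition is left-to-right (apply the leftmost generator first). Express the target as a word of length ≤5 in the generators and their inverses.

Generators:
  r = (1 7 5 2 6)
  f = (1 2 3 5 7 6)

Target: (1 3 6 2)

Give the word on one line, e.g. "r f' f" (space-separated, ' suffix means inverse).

  after r': (1 6 2 5 7)
  after f': (1 7 6)(2 3)
  after f': (1 5 3)
  after r: (1 2 6)(3 7 5)
  after f: (1 3 6 2)

r' f' f' r f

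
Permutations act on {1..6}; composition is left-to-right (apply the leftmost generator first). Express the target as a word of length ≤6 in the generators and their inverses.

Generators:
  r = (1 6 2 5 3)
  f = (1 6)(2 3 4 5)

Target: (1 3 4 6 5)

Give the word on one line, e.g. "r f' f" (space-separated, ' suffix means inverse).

f r r r

  after f: (1 6)(2 3 4 5)
  after r: (1 2)(3 4)
  after r: (1 5 3 4)(2 6)
  after r: (1 3 4 6 5)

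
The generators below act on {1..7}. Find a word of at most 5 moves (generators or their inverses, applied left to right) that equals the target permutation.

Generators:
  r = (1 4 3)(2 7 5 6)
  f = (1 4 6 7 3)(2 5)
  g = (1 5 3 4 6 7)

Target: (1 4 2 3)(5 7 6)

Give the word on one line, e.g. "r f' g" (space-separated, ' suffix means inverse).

  after f: (1 4 6 7 3)(2 5)
  after r': (2 7 4 5 6)
  after f: (1 4 2 3)(5 7 6)

f r' f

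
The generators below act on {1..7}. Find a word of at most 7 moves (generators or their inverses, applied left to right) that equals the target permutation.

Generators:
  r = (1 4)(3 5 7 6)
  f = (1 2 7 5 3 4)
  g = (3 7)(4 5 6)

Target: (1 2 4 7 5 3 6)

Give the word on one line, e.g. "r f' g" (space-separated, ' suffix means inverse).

g' r' g f' f'

  after g': (3 7)(4 6 5)
  after r': (1 4 7 6 3 5)
  after g: (1 5)(3 6 7 4)
  after f': (1 7 3 6 2)(4 5)
  after f': (1 2 4 7 5 3 6)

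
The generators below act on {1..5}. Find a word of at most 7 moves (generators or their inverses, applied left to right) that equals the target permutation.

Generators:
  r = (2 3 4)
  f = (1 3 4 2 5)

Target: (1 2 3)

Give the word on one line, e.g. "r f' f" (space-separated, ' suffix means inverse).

  after f: (1 3 4 2 5)
  after r': (1 2 5)
  after f': (1 4 3)
  after r': (1 3)(2 4)
  after r': (1 2 3)

f r' f' r' r'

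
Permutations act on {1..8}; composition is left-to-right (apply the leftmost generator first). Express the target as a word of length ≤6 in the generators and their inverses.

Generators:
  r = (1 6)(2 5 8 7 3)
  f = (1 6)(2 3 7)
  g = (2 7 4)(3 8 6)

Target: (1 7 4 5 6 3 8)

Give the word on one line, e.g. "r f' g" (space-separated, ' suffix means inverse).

  after f': (1 6)(2 7 3)
  after g': (1 8 3 4 7 6)
  after g': (1 3 7 8 6)(2 4)
  after r: (1 2 4 5 8)
  after g: (1 7 4 5 6 3 8)

f' g' g' r g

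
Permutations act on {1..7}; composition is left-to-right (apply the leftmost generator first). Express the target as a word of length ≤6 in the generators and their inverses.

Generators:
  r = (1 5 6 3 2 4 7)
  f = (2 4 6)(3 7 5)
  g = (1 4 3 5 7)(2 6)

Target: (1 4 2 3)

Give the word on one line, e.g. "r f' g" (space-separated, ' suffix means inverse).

  after f: (2 4 6)(3 7 5)
  after g: (1 4 2 3)
  after f': (1 2 5 7 3)(4 6)
  after f': (1 6 2 7 5 3)
  after f': (1 4 2 3)

f g f' f' f'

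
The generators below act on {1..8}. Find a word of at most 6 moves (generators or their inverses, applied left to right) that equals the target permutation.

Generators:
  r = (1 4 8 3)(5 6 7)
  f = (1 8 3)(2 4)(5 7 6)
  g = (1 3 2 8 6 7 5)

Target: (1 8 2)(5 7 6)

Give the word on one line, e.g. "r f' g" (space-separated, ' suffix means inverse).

f r' r' f

  after f: (1 8 3)(2 4)(5 7 6)
  after r': (1 4 2)(5 6 7)
  after r': (2 3 8 4)
  after f: (1 8 2)(5 7 6)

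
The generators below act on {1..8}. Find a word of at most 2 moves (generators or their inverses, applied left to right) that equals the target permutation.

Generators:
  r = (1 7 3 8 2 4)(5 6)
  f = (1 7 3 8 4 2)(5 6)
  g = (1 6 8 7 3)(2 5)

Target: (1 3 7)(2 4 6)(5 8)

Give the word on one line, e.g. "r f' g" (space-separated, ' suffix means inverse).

r g

  after r: (1 7 3 8 2 4)(5 6)
  after g: (1 3 7)(2 4 6)(5 8)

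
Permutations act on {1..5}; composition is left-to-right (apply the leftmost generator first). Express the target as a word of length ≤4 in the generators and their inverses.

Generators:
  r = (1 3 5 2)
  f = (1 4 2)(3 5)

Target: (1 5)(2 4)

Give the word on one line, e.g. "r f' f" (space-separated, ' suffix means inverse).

f' r'

  after f': (1 2 4)(3 5)
  after r': (1 5)(2 4)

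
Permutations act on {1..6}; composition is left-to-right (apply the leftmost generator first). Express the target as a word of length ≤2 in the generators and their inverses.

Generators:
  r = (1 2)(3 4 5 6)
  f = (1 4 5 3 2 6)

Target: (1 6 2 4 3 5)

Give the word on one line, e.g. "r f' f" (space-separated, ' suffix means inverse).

  after r: (1 2)(3 4 5 6)
  after f: (1 6 2 4 3 5)

r f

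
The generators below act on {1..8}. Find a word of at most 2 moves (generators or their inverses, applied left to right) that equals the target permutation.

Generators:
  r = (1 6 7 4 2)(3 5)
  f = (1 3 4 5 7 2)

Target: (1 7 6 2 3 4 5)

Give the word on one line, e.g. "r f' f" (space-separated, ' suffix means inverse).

r' f'

  after r': (1 2 4 7 6)(3 5)
  after f': (1 7 6 2 3 4 5)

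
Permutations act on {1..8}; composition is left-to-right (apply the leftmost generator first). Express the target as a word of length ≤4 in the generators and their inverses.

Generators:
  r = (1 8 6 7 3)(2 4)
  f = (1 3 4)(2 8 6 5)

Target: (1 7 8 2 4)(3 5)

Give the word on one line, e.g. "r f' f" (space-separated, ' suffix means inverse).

  after f: (1 3 4)(2 8 6 5)
  after r': (1 7 6 5 4 3 2)
  after f': (1 7 8 2 4)(3 5)

f r' f'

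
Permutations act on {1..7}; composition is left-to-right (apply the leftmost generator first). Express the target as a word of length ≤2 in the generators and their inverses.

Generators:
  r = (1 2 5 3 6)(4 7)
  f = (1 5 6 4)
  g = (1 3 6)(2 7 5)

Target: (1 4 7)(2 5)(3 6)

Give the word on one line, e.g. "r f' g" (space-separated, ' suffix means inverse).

r' f

  after r': (1 6 3 5 2)(4 7)
  after f: (1 4 7)(2 5)(3 6)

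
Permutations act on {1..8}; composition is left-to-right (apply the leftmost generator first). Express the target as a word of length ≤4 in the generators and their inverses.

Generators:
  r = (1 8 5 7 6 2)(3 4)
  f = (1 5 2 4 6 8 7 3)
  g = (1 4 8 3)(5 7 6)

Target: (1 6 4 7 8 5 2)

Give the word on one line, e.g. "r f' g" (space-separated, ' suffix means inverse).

  after f: (1 5 2 4 6 8 7 3)
  after g': (1 6 4 7 8 5 2)

f g'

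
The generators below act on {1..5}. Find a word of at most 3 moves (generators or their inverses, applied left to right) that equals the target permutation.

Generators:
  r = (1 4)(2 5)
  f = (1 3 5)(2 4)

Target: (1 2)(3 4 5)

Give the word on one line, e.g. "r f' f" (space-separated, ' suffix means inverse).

  after f': (1 5 3)(2 4)
  after r: (1 2)(3 4 5)

f' r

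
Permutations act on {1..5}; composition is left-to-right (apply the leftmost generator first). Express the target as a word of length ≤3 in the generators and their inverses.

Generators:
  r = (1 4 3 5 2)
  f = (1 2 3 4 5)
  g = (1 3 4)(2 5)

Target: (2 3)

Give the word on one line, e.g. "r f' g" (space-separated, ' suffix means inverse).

g' r'

  after g': (1 4 3)(2 5)
  after r': (2 3)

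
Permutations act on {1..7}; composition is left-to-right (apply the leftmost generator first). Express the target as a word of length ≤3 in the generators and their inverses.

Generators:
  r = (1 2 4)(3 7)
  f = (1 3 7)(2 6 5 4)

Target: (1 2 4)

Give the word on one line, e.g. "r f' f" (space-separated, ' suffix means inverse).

  after r': (1 4 2)(3 7)
  after r': (1 2 4)

r' r'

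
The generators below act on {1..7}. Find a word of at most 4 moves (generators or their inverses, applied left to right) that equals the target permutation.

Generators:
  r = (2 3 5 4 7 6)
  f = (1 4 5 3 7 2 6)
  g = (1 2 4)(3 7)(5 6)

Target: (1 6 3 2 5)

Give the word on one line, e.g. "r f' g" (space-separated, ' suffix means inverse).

g f

  after g: (1 2 4)(3 7)(5 6)
  after f: (1 6 3 2 5)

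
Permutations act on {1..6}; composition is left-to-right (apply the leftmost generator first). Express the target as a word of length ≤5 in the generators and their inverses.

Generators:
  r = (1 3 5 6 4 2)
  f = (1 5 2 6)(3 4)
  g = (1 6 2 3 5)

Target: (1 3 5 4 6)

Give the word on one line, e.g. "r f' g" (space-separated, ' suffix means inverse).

r' g' g' r

  after r': (1 2 4 6 5 3)
  after g': (1 6 3 5 2 4)
  after g': (2 4 5 6)
  after r: (1 3 5 4 6)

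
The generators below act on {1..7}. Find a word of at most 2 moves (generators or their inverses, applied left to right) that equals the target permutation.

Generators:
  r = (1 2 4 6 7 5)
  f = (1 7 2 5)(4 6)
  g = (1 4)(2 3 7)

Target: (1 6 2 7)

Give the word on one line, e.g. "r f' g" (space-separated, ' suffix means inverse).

f r'

  after f: (1 7 2 5)(4 6)
  after r': (1 6 2 7)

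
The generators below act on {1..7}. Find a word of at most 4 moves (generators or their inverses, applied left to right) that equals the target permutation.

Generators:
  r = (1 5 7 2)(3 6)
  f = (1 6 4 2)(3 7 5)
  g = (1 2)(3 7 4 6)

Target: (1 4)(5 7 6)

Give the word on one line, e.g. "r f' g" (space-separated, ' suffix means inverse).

  after g: (1 2)(3 7 4 6)
  after f': (1 4)(5 7 6)

g f'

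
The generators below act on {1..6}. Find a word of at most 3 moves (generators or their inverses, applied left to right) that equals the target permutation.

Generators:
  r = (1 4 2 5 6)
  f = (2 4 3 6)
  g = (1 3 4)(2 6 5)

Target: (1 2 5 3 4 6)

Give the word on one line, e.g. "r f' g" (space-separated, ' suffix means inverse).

  after r: (1 4 2 5 6)
  after f': (1 2 5 3 4 6)

r f'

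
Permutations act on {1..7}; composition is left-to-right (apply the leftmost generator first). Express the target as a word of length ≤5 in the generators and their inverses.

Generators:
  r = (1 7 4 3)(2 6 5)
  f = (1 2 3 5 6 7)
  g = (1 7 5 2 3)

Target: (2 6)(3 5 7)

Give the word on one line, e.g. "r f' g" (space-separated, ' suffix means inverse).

f f g' f'

  after f: (1 2 3 5 6 7)
  after f: (1 3 6)(2 5 7)
  after g': (1 2 7 5)(3 6)
  after f': (2 6)(3 5 7)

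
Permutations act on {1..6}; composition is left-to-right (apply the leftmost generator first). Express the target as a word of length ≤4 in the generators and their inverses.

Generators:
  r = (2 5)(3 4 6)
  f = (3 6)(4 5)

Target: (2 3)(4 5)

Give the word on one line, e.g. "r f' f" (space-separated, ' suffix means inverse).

  after r: (2 5)(3 4 6)
  after f': (2 4 3 5)
  after r: (2 6 3)
  after f: (2 3)(4 5)

r f' r f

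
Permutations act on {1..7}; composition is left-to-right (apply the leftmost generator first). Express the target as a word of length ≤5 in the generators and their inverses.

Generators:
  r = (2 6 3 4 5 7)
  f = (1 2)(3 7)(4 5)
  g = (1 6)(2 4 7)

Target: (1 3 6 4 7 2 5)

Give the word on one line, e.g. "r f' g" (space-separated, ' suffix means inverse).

  after r': (2 7 5 4 3 6)
  after g': (1 6 7 5 2 4 3)
  after r: (1 3)(2 5 6)
  after g: (1 3 6 4 7 2 5)

r' g' r g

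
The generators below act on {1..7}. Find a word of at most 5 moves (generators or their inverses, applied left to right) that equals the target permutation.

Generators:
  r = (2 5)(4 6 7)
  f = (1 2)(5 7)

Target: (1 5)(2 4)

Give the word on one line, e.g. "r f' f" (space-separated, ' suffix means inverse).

  after r': (2 5)(4 7 6)
  after f: (1 2 7 6 4 5)
  after r: (1 5)(2 4)
  after f: (1 7 5 2 4)
  after f: (1 5)(2 4)

r' f r f f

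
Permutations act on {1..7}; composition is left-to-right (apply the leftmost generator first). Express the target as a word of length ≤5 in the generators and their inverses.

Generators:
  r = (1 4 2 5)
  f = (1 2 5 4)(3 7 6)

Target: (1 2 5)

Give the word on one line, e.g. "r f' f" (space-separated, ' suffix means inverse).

  after f: (1 2 5 4)(3 7 6)
  after f: (1 5)(2 4)(3 6 7)
  after r: (3 6 7)(4 5)
  after f: (1 2 5)

f f r f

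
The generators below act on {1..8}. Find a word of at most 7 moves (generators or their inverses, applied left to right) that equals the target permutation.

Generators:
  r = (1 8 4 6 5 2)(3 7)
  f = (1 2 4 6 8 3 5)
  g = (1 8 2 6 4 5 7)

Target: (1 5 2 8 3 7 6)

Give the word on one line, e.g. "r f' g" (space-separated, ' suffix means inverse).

r f r' r' f

  after r: (1 8 4 6 5 2)(3 7)
  after f: (1 3 7 5 4 8 6)
  after r': (1 7 6 2 5 8 4)
  after r': (1 3 7 4 2 6 5)
  after f: (1 5 2 8 3 7 6)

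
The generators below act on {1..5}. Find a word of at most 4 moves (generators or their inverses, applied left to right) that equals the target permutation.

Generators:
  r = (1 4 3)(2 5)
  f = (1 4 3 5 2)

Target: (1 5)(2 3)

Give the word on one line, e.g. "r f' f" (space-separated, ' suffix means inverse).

r' f r f'

  after r': (1 3 4)(2 5)
  after f: (1 5)
  after r: (1 2 5 4 3)
  after f': (1 5)(2 3)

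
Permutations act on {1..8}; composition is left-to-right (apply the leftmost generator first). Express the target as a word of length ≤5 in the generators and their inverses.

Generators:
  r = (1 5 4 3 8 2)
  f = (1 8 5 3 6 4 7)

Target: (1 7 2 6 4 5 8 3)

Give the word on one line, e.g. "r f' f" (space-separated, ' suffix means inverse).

  after f: (1 8 5 3 6 4 7)
  after r': (1 3 6 5 4 7 2 8)
  after f: (1 6 3 4)(2 5 7)
  after f: (1 4 8 5)(2 3 7)
  after f: (1 7 2 6 4 5 8 3)

f r' f f f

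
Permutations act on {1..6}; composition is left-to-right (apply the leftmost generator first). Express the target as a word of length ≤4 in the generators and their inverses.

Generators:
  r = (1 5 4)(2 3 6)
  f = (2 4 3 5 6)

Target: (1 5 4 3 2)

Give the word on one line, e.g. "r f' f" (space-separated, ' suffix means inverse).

r f r' f

  after r: (1 5 4)(2 3 6)
  after f: (1 6 4)(2 5 3)
  after r': (1 3 6 5 2)
  after f: (1 5 4 3 2)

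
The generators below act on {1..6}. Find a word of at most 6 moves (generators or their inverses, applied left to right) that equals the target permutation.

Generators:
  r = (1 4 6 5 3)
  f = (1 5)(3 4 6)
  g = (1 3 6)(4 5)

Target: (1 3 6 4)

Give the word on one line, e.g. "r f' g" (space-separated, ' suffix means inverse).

  after g': (1 6 3)(4 5)
  after r': (1 4 6 5)
  after r': (3 5)
  after r': (1 3 6 4)

g' r' r' r'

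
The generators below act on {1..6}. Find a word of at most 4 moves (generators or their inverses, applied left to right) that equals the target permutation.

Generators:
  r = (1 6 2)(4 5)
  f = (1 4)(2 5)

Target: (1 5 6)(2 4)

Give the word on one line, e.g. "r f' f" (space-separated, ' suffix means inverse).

f' r'

  after f': (1 4)(2 5)
  after r': (1 5 6)(2 4)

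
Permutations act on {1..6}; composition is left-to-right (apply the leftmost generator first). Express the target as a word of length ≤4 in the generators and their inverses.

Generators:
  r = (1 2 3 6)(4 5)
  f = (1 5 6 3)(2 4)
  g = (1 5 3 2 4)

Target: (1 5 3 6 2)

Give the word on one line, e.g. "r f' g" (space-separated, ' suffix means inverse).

  after r: (1 2 3 6)(4 5)
  after g': (1 3 6 4)(2 5)
  after g': (1 5 3 6 2)

r g' g'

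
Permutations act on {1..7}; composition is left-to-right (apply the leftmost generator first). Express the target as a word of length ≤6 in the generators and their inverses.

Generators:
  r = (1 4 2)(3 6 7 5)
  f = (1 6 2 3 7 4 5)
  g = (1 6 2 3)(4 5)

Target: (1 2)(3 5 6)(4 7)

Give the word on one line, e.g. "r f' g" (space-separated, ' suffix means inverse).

f' r r f

  after f': (1 5 4 7 3 2 6)
  after r: (1 3)(2 7 6 4 5)
  after r: (1 6 2 5)(3 4)
  after f: (1 2)(3 5 6)(4 7)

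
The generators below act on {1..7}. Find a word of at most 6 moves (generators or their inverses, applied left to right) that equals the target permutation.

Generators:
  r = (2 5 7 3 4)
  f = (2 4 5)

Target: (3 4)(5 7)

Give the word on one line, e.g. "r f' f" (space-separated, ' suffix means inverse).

  after f': (2 5 4)
  after f': (2 4 5)
  after r: (3 4 7)
  after r: (2 5 7 4 3)
  after f: (3 4)(5 7)

f' f' r r f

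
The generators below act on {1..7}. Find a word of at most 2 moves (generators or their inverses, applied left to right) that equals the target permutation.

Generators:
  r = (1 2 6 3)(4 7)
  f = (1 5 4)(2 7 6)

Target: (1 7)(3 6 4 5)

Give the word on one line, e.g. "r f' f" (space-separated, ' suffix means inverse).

f' r'

  after f': (1 4 5)(2 6 7)
  after r': (1 7)(3 6 4 5)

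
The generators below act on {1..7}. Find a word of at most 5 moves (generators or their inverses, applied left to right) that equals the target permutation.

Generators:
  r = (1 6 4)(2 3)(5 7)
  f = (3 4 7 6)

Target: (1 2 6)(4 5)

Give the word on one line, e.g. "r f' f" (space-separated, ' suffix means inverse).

r' f' r r r

  after r': (1 4 6)(2 3)(5 7)
  after f': (1 3 2 6)(4 7 5)
  after r: (1 2 4 5)
  after r: (1 3 2)(4 7 5 6)
  after r: (1 2 6)(4 5)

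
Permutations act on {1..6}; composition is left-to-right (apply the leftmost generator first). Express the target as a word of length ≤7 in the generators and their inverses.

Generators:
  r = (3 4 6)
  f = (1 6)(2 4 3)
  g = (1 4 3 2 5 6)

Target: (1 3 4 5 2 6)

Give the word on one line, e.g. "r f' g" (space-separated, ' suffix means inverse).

  after r': (3 6 4)
  after g': (1 6)(2 3 5)
  after r: (1 3 5 2 4 6)
  after g': (1 4 5 3 2)
  after f: (1 3 4 5 2 6)

r' g' r g' f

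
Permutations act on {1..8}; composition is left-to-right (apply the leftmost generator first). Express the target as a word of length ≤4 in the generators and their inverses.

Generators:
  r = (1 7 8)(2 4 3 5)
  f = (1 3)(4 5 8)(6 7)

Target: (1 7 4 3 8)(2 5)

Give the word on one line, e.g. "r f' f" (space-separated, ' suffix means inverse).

r f' f'

  after r: (1 7 8)(2 4 3 5)
  after f': (1 6 7 5 2 8 3 4)
  after f': (1 7 4 3 8)(2 5)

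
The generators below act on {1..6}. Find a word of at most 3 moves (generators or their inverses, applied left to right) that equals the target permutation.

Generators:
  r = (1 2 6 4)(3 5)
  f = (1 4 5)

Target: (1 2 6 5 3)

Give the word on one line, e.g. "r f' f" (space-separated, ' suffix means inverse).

r f

  after r: (1 2 6 4)(3 5)
  after f: (1 2 6 5 3)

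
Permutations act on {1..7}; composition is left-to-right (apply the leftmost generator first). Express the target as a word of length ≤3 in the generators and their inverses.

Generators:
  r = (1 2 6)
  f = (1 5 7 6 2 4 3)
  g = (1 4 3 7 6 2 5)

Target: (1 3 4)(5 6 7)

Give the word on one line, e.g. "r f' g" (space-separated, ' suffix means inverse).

  after f': (1 3 4 2 6 7 5)
  after r: (1 3 4 6 7 5 2)
  after r: (1 3 4)(5 6 7)

f' r r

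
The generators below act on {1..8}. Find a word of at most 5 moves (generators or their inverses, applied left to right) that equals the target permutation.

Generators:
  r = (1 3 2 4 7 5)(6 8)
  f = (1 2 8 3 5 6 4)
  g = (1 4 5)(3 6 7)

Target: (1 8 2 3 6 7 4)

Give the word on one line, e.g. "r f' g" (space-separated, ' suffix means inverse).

g r g' r

  after g: (1 4 5)(3 6 7)
  after r: (1 7 2 4)(3 8 6 5)
  after g': (1 6 4 5 7 2)(3 8)
  after r: (1 8 2 3 6 7 4)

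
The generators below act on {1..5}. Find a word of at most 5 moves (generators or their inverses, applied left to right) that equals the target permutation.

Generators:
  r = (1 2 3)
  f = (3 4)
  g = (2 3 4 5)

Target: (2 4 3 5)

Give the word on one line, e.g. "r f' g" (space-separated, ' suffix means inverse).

  after r: (1 2 3)
  after f': (1 2 4 3)
  after r': (2 4)
  after f: (2 3 4)
  after g: (2 4 3 5)

r f' r' f g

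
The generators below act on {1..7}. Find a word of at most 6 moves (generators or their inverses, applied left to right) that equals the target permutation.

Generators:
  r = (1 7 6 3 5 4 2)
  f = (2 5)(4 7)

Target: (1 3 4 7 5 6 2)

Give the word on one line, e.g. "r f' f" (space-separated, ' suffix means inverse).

  after r': (1 2 4 5 3 6 7)
  after f: (1 5 3 6 4 2 7)
  after r': (1 3 7 2)(5 6)
  after f: (1 3 4 7 5 6 2)

r' f r' f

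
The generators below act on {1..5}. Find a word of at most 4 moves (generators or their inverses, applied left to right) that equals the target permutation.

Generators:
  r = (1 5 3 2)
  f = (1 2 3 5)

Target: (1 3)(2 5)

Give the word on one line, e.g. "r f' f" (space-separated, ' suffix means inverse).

r f' f' r'

  after r: (1 5 3 2)
  after f': (1 3)(2 5)
  after f': (1 2 3 5)
  after r': (1 3)(2 5)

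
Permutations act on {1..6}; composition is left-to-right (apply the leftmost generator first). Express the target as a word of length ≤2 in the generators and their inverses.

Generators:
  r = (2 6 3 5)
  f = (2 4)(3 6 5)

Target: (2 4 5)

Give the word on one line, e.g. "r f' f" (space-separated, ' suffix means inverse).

f' r'

  after f': (2 4)(3 5 6)
  after r': (2 4 5)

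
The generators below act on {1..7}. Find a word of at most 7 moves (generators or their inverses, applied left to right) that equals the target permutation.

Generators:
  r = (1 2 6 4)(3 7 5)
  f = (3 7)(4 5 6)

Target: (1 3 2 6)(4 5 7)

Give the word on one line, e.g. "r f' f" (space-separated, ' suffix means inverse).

r' f' r f r

  after r': (1 4 6 2)(3 5 7)
  after f': (1 6 2)(3 4 5)
  after r: (1 4 3)(5 7)
  after f: (1 5 3)(4 7 6)
  after r: (1 3 2 6)(4 5 7)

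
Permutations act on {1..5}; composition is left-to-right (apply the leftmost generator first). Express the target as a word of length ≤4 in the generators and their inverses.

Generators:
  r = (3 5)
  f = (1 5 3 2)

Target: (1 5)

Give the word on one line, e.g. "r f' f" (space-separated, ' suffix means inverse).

f r' f'

  after f: (1 5 3 2)
  after r': (1 3 2)
  after f': (1 5)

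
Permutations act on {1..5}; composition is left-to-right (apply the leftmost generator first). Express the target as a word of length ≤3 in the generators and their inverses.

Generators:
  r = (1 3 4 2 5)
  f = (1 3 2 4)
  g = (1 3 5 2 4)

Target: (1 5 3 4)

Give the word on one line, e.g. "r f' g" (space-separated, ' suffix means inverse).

  after f': (1 4 2 3)
  after r: (1 2 4 5)
  after r: (1 5 3 4)

f' r r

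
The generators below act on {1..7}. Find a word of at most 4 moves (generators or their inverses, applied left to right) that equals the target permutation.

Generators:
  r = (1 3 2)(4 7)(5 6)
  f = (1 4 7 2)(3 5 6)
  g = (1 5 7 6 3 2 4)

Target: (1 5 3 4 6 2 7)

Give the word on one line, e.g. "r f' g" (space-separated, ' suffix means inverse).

  after g': (1 4 2 3 6 7 5)
  after r: (1 7 6 4)(3 5)
  after g: (1 6)(2 4 5)(3 7)
  after r': (1 5 3 4 6 2 7)

g' r g r'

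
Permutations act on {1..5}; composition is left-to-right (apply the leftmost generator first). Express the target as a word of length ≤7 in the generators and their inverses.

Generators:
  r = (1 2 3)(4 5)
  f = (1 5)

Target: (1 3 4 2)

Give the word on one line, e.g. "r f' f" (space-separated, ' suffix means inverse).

  after r: (1 2 3)(4 5)
  after f: (1 2 3 5 4)
  after r: (1 3 4 2)
  after f: (1 3 4 2 5)
  after f: (1 3 4 2)

r f r f f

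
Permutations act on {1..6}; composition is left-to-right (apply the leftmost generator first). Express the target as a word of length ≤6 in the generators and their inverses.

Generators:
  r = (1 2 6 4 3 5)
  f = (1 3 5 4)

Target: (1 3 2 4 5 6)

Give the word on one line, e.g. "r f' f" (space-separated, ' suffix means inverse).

  after r: (1 2 6 4 3 5)
  after r: (1 6 3)(2 4 5)
  after r: (1 4)(2 3)(5 6)
  after f: (2 5 6 4 3)
  after f: (1 3 2 4 5 6)

r r r f f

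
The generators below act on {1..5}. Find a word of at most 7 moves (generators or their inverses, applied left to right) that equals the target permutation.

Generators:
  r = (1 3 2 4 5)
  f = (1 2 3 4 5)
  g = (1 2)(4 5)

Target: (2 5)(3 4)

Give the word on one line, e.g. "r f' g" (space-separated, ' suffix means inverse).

r' g f' f' f'

  after r': (1 5 4 2 3)
  after g: (1 4)(2 3)
  after f': (1 3)(4 5)
  after f': (1 2)(3 5)
  after f': (2 5)(3 4)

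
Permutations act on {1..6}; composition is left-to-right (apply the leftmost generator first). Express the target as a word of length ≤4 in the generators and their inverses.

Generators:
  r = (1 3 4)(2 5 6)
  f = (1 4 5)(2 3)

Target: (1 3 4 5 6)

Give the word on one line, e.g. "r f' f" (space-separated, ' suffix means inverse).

  after f: (1 4 5)(2 3)
  after r: (2 4 6)(3 5)
  after f: (1 4 6 3)(2 5)
  after r': (1 3 4 5 6)

f r f r'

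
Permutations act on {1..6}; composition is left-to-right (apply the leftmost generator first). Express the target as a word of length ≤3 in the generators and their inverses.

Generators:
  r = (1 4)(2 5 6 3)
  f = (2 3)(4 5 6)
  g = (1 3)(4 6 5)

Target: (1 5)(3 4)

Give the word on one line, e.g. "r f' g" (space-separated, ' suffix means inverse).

r' f' g

  after r': (1 4)(2 3 6 5)
  after f': (1 6 4)(3 5)
  after g: (1 5)(3 4)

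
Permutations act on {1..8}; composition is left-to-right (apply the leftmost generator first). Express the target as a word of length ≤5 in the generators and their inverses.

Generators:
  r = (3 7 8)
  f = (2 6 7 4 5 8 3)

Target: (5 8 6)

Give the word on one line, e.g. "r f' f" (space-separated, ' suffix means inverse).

  after f: (2 6 7 4 5 8 3)
  after r': (2 6 3)(4 5 7)
  after r': (2 6 8 7 4 5 3)
  after f': (5 8 6)

f r' r' f'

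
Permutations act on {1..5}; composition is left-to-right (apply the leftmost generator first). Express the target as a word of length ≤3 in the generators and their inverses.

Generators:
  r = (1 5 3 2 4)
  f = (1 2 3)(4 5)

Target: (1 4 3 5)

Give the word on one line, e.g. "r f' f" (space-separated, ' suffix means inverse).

  after f: (1 2 3)(4 5)
  after r: (1 4 3 5)

f r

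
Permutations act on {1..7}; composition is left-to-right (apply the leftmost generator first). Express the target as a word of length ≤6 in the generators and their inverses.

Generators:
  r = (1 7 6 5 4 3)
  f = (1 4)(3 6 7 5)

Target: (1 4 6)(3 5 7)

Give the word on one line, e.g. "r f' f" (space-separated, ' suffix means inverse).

  after r: (1 7 6 5 4 3)
  after r: (1 6 4)(3 7 5)
  after r: (1 5)(3 6)(4 7)
  after r: (1 4 6)(3 5 7)

r r r r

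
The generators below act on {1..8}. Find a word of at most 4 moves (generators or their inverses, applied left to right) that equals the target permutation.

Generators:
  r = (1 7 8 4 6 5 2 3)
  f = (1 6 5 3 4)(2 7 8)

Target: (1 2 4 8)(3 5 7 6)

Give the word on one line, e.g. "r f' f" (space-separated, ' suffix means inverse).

f r r

  after f: (1 6 5 3 4)(2 7 8)
  after r: (1 5)(2 8 3 6)(4 7)
  after r: (1 2 4 8)(3 5 7 6)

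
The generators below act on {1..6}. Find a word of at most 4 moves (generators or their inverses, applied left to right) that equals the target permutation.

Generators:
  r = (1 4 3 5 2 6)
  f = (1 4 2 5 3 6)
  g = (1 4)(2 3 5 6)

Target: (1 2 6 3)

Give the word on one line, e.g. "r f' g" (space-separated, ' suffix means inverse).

  after r': (1 6 2 5 3 4)
  after g: (1 2 6 3)

r' g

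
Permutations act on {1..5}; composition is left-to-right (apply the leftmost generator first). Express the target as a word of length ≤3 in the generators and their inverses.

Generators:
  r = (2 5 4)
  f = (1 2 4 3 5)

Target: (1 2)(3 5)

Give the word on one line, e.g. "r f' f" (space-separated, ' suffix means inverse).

  after f': (1 5 3 4 2)
  after r': (1 2)(3 5)

f' r'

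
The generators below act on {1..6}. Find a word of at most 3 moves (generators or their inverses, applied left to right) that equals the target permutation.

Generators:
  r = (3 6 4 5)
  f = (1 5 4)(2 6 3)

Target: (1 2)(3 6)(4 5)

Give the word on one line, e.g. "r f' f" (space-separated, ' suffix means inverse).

  after f: (1 5 4)(2 6 3)
  after r: (1 3 2 4)
  after f: (1 2)(3 6)(4 5)

f r f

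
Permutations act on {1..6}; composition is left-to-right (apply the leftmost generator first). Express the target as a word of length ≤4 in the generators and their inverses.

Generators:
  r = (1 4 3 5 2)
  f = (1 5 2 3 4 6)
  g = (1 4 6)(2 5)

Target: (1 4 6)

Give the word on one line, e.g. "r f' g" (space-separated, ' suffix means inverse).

  after g': (1 6 4)(2 5)
  after g': (1 4 6)

g' g'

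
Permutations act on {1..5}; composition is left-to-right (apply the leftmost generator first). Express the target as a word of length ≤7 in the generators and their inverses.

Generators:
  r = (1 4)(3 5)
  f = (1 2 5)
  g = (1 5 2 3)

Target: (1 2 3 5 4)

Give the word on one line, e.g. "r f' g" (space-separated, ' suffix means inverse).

  after g': (1 3 2 5)
  after f: (1 3 5 2)
  after f: (1 3)
  after g': (1 2 5)
  after r': (1 2 3 5 4)

g' f f g' r'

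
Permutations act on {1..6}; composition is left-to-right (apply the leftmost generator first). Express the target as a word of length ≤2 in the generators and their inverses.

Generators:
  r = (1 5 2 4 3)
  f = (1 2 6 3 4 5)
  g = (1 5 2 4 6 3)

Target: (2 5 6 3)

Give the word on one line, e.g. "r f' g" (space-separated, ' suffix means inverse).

  after r: (1 5 2 4 3)
  after f: (2 5 6 3)

r f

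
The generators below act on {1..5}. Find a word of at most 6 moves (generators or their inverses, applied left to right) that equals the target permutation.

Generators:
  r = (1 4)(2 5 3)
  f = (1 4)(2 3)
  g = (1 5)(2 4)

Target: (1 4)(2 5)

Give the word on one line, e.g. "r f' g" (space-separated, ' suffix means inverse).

  after f: (1 4)(2 3)
  after r: (3 5)
  after f: (1 4)(2 3 5)
  after r': (2 5 3)
  after f: (1 4)(2 5)

f r f r' f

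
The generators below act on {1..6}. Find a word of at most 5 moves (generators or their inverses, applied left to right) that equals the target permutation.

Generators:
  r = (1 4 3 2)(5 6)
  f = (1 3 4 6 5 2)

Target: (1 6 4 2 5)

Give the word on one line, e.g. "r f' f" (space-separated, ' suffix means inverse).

f' f' r'

  after f': (1 2 5 6 4 3)
  after f': (1 5 4)(2 6 3)
  after r': (1 6 4 2 5)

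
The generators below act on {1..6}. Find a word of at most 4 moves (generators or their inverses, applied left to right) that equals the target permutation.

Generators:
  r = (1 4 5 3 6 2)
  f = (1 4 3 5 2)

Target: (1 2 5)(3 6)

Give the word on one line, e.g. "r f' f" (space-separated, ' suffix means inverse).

r f' f'

  after r: (1 4 5 3 6 2)
  after f': (3 6 5 4)
  after f': (1 2 5)(3 6)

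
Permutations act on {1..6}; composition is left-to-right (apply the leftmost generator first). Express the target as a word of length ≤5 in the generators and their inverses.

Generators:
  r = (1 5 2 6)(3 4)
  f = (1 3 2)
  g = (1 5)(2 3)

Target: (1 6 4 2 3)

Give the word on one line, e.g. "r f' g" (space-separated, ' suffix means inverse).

  after g: (1 5)(2 3)
  after r: (1 2 4 3 6)
  after f': (1 3 6 2 4)
  after g': (1 2 4 5)(3 6)
  after r: (1 6 4 2 3)

g r f' g' r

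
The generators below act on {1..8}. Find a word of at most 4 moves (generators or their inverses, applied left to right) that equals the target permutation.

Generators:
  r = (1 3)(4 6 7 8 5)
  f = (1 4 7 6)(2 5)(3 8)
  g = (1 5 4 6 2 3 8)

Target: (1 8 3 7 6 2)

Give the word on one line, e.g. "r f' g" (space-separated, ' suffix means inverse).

  after g: (1 5 4 6 2 3 8)
  after r': (1 8 3 7 6 2)

g r'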